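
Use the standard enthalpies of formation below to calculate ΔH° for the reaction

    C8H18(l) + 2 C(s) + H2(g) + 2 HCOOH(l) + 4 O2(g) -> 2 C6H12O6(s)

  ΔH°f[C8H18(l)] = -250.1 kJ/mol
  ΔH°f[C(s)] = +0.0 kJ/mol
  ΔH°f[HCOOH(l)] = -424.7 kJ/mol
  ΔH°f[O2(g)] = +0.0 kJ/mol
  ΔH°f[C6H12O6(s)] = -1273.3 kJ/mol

ΔH° = -1447.1 kJ/mol

Products: 2·(-1273.3) = -2546.6
Reactants: 1·(-250.1) + 2·(+0.0) + 1·(+0.0) + 2·(-424.7) + 4·(+0.0) = -1099.5
ΔH° = (-2546.6) − (-1099.5) = -1447.1 kJ/mol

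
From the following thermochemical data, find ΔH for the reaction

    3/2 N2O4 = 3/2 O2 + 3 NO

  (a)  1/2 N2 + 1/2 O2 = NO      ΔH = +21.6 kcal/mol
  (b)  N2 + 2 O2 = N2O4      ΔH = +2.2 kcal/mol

ΔH = 61.5 kcal/mol

(a) × 3: (3)·(+21.6) = +64.8 kcal/mol
(b) reversed and × 3/2: (-3/2)·(+2.2) = -3.3 kcal/mol
Since enthalpy is a state function, ΔH = (+64.8) + (-3.3) = 61.5 kcal/mol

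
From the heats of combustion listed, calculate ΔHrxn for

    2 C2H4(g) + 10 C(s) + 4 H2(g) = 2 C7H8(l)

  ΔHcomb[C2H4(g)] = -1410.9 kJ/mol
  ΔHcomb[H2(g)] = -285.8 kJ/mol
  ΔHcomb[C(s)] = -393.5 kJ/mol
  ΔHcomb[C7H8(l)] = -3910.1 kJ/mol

ΔHrxn = -79.8 kJ/mol

With combustion enthalpies, reactants minus products:
= [2·(-1410.9) + 10·(-393.5) + 4·(-285.8)] − [2·(-3910.1)]
= -79.8 kJ/mol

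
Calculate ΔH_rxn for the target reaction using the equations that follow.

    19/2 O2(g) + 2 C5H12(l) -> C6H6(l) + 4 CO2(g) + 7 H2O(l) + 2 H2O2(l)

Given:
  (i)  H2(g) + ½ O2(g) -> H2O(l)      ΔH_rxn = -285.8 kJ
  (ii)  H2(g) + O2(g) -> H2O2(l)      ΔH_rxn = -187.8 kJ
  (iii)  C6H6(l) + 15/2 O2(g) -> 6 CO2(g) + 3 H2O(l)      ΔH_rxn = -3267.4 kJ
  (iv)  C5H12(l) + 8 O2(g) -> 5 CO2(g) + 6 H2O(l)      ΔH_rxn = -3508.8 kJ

ΔH_rxn = -3554.2 kJ

(i) reversed and × 2: (-2)·(-285.8) = +571.6 kJ
(ii) × 2 (×2 to match 2 H2O2(l) in the target): (2)·(-187.8) = -375.6 kJ
(iii) reversed (C6H6(l) must end up as a product): +3267.4 kJ
(iv) × 2 (scale by 2 for the 2 C5H12(l)): (2)·(-3508.8) = -7017.6 kJ
ΔH_rxn = (-2)·(-285.8) + (2)·(-187.8) + (-1)·(-3267.4) + (2)·(-3508.8) = -3554.2 kJ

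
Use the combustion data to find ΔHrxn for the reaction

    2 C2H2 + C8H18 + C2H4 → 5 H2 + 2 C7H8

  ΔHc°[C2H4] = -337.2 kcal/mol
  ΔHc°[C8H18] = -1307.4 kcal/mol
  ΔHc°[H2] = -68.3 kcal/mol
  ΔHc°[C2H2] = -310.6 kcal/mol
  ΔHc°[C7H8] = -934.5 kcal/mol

Using ΔH = Σ nΔHc°(reactants) − Σ nΔHc°(products):
= [2·(-310.6) + 1·(-1307.4) + 1·(-337.2)] − [5·(-68.3) + 2·(-934.5)]
= -55.3 kcal/mol

ΔHrxn = -55.3 kcal/mol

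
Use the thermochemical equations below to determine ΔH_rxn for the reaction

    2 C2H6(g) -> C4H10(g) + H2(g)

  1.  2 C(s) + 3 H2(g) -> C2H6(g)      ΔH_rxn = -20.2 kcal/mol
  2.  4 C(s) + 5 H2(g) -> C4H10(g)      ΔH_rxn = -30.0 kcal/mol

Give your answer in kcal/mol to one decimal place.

eq. 1 reversed and × 2 (C2H6(g) must end up as a reactant; scale by 2 for the 2 C2H6(g)): (-2)·(-20.2) = +40.4 kcal/mol
eq. 2 as written (C4H10(g) already on the product side): -30.0 kcal/mol
Combining the equations, ΔH_rxn = (-2)·(-20.2) + (1)·(-30.0) = 10.4 kcal/mol

ΔH_rxn = 10.4 kcal/mol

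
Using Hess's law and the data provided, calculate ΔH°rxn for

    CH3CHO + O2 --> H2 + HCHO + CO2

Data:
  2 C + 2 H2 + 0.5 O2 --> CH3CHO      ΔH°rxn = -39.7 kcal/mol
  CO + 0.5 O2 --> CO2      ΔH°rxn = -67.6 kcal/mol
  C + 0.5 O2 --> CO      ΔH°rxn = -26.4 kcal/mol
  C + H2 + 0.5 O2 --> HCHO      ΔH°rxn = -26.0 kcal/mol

equation 1 reversed: +39.7 kcal/mol
equation 2 as written: -67.6 kcal/mol
equation 3 as written: -26.4 kcal/mol
equation 4 as written: -26.0 kcal/mol
ΔH°rxn = (+39.7) + (-67.6) + (-26.4) + (-26.0) = -80.3 kcal/mol

ΔH°rxn = -80.3 kcal/mol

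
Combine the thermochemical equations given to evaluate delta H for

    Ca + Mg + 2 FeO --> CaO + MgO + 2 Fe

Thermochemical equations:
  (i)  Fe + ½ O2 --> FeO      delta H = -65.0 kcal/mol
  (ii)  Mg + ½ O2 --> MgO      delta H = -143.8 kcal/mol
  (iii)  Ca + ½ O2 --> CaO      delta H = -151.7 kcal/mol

delta H = -165.5 kcal/mol

(i) reversed and × 2 (FeO must end up as a reactant; ×2 to match 2 FeO in the target): (-2)·(-65.0) = +130.0 kcal/mol
(ii) as written (MgO already on the product side): -143.8 kcal/mol
(iii) as written (CaO already on the product side): -151.7 kcal/mol
delta H = (+130.0) + (-143.8) + (-151.7) = -165.5 kcal/mol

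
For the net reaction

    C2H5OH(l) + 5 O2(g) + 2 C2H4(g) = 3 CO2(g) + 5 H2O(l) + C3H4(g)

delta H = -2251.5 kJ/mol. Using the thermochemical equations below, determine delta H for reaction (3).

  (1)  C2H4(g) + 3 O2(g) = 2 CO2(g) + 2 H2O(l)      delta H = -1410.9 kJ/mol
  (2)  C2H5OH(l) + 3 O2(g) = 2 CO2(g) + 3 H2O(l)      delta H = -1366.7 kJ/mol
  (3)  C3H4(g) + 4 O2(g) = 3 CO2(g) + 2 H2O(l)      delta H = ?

(1) × 2 (scale by 2 for the 2 C2H4(g)): (2)·(-1410.9) = -2821.8 kJ/mol
(2) as written (C2H5OH(l) already on the reactant side): -1366.7 kJ/mol
(3) reversed (C3H4(g) must end up as a product): contributes −x
-2251.5 = (-2821.8) + (-1366.7) − x
x = (-2251.5 − (-4188.5)) / (-1) = -1937.0 kJ/mol

delta H = -1937.0 kJ/mol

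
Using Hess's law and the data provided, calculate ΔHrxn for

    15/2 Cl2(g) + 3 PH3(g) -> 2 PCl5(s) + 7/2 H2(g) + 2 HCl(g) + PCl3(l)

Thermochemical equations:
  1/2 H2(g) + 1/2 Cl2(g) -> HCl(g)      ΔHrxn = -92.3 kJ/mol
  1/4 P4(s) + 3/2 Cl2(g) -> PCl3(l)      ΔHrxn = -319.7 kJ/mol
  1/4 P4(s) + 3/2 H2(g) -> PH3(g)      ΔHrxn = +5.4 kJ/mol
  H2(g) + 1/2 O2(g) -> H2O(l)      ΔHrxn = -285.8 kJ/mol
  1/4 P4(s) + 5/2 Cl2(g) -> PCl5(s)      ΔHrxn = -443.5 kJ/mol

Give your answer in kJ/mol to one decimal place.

ΔHrxn = -1407.5 kJ/mol

equation 1 × 2: (2)·(-92.3) = -184.6 kJ/mol
equation 2 as written: -319.7 kJ/mol
equation 3 reversed and × 3: (-3)·(+5.4) = -16.2 kJ/mol
equation 4: not needed.
equation 5 × 2: (2)·(-443.5) = -887.0 kJ/mol
ΔHrxn = (-184.6) + (-319.7) + (-16.2) + (-887.0) = -1407.5 kJ/mol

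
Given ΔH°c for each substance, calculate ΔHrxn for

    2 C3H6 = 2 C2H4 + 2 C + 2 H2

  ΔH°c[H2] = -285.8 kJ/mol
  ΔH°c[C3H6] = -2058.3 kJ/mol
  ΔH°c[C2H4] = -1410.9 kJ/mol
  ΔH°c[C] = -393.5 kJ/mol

Using ΔH = Σ nΔHc°(reactants) − Σ nΔHc°(products):
= [2·(-2058.3)] − [2·(-1410.9) + 2·(-393.5) + 2·(-285.8)]
= 63.8 kJ/mol

ΔHrxn = 63.8 kJ/mol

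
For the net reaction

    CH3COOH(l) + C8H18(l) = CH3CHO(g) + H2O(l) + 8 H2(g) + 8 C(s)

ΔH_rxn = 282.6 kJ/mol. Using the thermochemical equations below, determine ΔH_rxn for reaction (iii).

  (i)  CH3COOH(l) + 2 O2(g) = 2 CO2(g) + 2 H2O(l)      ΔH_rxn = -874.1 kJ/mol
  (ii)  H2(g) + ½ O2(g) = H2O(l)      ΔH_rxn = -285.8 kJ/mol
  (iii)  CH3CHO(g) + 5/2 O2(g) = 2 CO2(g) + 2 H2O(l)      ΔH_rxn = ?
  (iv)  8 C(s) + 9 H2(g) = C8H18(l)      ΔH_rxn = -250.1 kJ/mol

ΔH_rxn = -1192.4 kJ/mol

(i) as written: -874.1 kJ/mol
(ii) as written: -285.8 kJ/mol
(iii) reversed: contributes −x
(iv) reversed: +250.1 kJ/mol
+282.6 = (-874.1) + (-285.8) + (+250.1) − x
x = (+282.6 − (-909.8)) / (-1) = -1192.4 kJ/mol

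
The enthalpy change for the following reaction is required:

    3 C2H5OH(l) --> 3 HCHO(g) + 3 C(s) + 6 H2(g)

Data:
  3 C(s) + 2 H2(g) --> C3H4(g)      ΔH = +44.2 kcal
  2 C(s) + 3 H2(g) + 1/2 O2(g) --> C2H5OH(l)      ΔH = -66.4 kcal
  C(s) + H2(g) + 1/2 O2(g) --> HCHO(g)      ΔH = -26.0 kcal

ΔH = 121.2 kcal

equation 1: not needed (C3H4(g) appears nowhere else).
equation 2 reversed and × 3 (reverse to put C2H5OH(l) on the reactant side; ×3 to match 3 C2H5OH(l) in the target): (-3)·(-66.4) = +199.2 kcal
equation 3 × 3 (×3 to match 3 HCHO(g) in the target): (3)·(-26.0) = -78.0 kcal
By Hess's law, ΔH = (-3)·(-66.4) + (3)·(-26.0) = 121.2 kcal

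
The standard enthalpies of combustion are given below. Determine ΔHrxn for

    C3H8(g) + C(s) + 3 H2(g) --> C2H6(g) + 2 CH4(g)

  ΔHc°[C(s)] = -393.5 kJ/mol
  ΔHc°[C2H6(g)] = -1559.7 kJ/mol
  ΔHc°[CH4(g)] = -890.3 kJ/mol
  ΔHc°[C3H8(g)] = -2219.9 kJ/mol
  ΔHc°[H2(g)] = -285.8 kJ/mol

With combustion enthalpies, reactants minus products:
= [1·(-2219.9) + 1·(-393.5) + 3·(-285.8)] − [1·(-1559.7) + 2·(-890.3)]
= -130.5 kJ/mol

ΔHrxn = -130.5 kJ/mol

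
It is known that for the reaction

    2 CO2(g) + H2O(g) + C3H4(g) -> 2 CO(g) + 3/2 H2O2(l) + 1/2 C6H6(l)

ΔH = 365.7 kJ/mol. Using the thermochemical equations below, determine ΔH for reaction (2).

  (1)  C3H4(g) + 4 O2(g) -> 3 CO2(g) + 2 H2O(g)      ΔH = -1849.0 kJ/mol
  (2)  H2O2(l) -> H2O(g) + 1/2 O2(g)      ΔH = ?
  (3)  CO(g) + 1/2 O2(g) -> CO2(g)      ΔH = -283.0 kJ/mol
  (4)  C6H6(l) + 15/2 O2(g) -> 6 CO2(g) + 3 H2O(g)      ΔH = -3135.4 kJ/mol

ΔH = -54.0 kJ/mol

(1) as written (C3H4(g) already on the reactant side): -1849.0 kJ/mol
(2) reversed and × 3/2 (H2O2(l) must end up as a product; ×3/2 to match 3/2 H2O2(l) in the target): contributes −3/2·x
(3) reversed and × 2 (reverse to put CO(g) on the product side; ×2 to match 2 CO(g) in the target): (-2)·(-283.0) = +566.0 kJ/mol
(4) reversed and × 1/2 (C6H6(l) must end up as a product; scale by 1/2 for the 1/2 C6H6(l)): (-1/2)·(-3135.4) = +1567.7 kJ/mol
+365.7 = (-1849.0) + (+566.0) + (+1567.7) − 3/2·x
x = (+365.7 − (+284.7)) / (-3/2) = -54.0 kJ/mol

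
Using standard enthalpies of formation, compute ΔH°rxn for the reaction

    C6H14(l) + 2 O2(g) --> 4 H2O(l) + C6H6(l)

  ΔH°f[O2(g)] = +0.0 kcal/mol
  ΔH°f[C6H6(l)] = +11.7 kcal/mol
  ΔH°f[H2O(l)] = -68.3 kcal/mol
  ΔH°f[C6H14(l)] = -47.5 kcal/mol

ΔH°rxn = Σ nΔHf°(products) − Σ nΔHf°(reactants).
Products: 4·(-68.3) + 1·(+11.7) = -261.5
Reactants: 1·(-47.5) + 2·(+0.0) = -47.5
ΔH°rxn = (-261.5) − (-47.5) = -214.0 kcal/mol

ΔH°rxn = -214.0 kcal/mol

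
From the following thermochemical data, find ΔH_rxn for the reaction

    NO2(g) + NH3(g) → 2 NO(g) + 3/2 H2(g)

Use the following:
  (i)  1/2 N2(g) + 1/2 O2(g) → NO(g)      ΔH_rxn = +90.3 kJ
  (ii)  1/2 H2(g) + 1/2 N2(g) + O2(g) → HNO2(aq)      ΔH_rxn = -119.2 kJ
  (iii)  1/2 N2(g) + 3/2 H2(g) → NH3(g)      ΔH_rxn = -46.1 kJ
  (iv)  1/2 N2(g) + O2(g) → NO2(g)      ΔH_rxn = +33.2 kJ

ΔH_rxn = 193.5 kJ

(i) × 2: (2)·(+90.3) = +180.6 kJ
(ii): not needed.
(iii) reversed: +46.1 kJ
(iv) reversed: -33.2 kJ
By Hess's law, ΔH_rxn = (+180.6) + (+46.1) + (-33.2) = 193.5 kJ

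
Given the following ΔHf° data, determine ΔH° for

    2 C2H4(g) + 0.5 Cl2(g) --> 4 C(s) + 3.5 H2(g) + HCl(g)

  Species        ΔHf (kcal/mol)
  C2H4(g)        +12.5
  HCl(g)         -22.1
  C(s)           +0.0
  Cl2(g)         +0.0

Products: 4·(+0.0) + 7/2·(+0.0) + 1·(-22.1) = -22.1
Reactants: 2·(+12.5) + 1/2·(+0.0) = +25.0
ΔH° = (-22.1) − (+25.0) = -47.1 kcal/mol

ΔH° = -47.1 kcal/mol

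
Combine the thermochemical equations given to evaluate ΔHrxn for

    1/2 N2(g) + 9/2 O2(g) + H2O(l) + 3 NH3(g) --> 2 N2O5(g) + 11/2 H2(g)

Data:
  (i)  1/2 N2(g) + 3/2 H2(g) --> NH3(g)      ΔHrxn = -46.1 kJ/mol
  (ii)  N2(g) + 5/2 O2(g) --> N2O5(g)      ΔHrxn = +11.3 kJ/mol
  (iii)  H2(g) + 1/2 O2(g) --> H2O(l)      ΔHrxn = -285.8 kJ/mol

(i) reversed and × 3: (-3)·(-46.1) = +138.3 kJ/mol
(ii) × 2: (2)·(+11.3) = +22.6 kJ/mol
(iii) reversed: +285.8 kJ/mol
ΔHrxn = (-3)·(-46.1) + (2)·(+11.3) + (-1)·(-285.8) = 446.7 kJ/mol

ΔHrxn = 446.7 kJ/mol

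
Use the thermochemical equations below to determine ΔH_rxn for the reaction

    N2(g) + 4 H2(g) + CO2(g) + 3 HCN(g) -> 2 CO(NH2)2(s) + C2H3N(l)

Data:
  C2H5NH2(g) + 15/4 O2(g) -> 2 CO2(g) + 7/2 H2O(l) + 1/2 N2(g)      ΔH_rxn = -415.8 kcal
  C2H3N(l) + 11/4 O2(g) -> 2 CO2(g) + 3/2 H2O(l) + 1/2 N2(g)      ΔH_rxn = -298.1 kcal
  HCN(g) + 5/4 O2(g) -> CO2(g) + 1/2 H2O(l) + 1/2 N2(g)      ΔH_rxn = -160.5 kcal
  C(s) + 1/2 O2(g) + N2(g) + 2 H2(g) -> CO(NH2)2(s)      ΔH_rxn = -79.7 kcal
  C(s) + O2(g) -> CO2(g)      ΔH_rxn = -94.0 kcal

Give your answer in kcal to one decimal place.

ΔH_rxn = -154.8 kcal

equation 1: not needed.
equation 2 reversed: +298.1 kcal
equation 3 × 3: (3)·(-160.5) = -481.5 kcal
equation 4 × 2: (2)·(-79.7) = -159.4 kcal
equation 5 reversed and × 2: (-2)·(-94.0) = +188.0 kcal
Combining the equations, ΔH_rxn = (+298.1) + (-481.5) + (-159.4) + (+188.0) = -154.8 kcal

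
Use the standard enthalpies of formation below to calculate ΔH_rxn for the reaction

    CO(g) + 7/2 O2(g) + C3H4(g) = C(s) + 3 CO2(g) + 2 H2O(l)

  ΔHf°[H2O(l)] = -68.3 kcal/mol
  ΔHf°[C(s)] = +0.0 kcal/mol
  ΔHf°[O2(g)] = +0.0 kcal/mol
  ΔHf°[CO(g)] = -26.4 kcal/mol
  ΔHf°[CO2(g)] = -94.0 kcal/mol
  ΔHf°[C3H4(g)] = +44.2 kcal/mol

ΔH°rxn = Σ nΔHf°(products) − Σ nΔHf°(reactants).
Products: 1·(+0.0) + 3·(-94.0) + 2·(-68.3) = -418.6
Reactants: 1·(-26.4) + 7/2·(+0.0) + 1·(+44.2) = +17.8
ΔH_rxn = (-418.6) − (+17.8) = -436.4 kcal/mol

ΔH_rxn = -436.4 kcal/mol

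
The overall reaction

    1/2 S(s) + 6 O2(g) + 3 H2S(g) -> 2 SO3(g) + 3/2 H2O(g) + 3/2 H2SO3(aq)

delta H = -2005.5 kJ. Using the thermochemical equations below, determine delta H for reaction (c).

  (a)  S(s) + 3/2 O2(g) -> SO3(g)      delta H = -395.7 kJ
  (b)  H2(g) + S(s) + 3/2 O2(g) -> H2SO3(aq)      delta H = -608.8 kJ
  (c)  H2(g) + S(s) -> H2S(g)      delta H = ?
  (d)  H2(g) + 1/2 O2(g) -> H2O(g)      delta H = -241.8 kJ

(a) × 2 (×2 to match 2 SO3(g) in the target): (2)·(-395.7) = -791.4 kJ
(b) × 3/2 (scale by 3/2 for the 3/2 H2SO3(aq)): (3/2)·(-608.8) = -913.2 kJ
(c) reversed and × 3 (H2S(g) must end up as a reactant; ×3 to match 3 H2S(g) in the target): contributes −3·x
(d) × 3/2 (scale by 3/2 for the 3/2 H2O(g)): (3/2)·(-241.8) = -362.7 kJ
-2005.5 = (-791.4) + (-913.2) + (-362.7) − 3·x
x = (-2005.5 − (-2067.3)) / (-3) = -20.6 kJ

delta H = -20.6 kJ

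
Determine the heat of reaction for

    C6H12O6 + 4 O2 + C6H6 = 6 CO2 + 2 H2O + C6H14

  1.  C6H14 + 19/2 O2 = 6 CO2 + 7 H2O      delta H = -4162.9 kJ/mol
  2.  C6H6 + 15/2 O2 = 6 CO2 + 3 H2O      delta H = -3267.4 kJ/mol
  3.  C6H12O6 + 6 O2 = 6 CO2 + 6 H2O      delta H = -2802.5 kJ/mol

delta H = -1907.0 kJ/mol

eq. 1 reversed: +4162.9 kJ/mol
eq. 2 as written: -3267.4 kJ/mol
eq. 3 as written: -2802.5 kJ/mol
Since enthalpy is a state function, delta H = (-1)·(-4162.9) + (1)·(-3267.4) + (1)·(-2802.5) = -1907.0 kJ/mol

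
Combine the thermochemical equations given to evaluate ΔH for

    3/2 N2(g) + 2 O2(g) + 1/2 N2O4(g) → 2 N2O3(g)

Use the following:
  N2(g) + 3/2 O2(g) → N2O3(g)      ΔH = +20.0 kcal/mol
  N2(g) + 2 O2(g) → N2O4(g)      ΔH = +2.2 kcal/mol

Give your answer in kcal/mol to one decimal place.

equation 1 × 2 (×2 to match 2 N2O3(g) in the target): (2)·(+20.0) = +40.0 kcal/mol
equation 2 reversed and × 1/2 (reverse to put N2O4(g) on the reactant side; scale by 1/2 for the 1/2 N2O4(g)): (-1/2)·(+2.2) = -1.1 kcal/mol
ΔH = (2)·(+20.0) + (-1/2)·(+2.2) = 38.9 kcal/mol

ΔH = 38.9 kcal/mol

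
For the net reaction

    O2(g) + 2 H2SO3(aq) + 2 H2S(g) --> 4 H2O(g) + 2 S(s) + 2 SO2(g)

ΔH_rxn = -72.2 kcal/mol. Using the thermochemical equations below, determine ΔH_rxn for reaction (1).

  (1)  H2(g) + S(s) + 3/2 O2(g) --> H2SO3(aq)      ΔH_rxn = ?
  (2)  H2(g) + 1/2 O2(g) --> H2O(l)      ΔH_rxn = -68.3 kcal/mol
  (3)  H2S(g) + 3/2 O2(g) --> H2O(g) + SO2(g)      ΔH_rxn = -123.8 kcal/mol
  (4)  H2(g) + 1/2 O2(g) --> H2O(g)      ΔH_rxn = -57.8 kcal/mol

(1) reversed and × 2 (H2SO3(aq) must end up as a reactant; scale by 2 for the 2 H2SO3(aq)): contributes −2·x
(2): not needed (H2O(l) appears nowhere else).
(3) × 2 (scale by 2 for the 2 H2S(g)): (2)·(-123.8) = -247.6 kcal/mol
(4) × 2: (2)·(-57.8) = -115.6 kcal/mol
-72.2 = (-247.6) + (-115.6) − 2·x
x = (-72.2 − (-363.2)) / (-2) = -145.5 kcal/mol

ΔH_rxn = -145.5 kcal/mol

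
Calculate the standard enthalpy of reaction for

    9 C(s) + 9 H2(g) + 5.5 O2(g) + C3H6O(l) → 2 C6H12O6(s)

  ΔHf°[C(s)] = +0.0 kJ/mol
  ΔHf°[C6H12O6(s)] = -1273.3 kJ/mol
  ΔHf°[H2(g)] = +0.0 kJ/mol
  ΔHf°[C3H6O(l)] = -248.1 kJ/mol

Products: 2·(-1273.3) = -2546.6
Reactants: 9·(+0.0) + 9·(+0.0) + 11/2·(+0.0) + 1·(-248.1) = -248.1
ΔH_rxn = (-2546.6) − (-248.1) = -2298.5 kJ/mol

ΔH_rxn = -2298.5 kJ/mol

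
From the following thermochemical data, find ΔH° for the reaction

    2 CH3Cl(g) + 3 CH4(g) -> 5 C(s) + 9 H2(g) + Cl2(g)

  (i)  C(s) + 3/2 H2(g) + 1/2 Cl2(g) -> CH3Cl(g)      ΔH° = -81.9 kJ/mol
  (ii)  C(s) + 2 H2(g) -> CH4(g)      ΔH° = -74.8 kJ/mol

ΔH° = 388.2 kJ/mol

(i) reversed and × 2: (-2)·(-81.9) = +163.8 kJ/mol
(ii) reversed and × 3: (-3)·(-74.8) = +224.4 kJ/mol
Combining the equations, ΔH° = (-2)·(-81.9) + (-3)·(-74.8) = 388.2 kJ/mol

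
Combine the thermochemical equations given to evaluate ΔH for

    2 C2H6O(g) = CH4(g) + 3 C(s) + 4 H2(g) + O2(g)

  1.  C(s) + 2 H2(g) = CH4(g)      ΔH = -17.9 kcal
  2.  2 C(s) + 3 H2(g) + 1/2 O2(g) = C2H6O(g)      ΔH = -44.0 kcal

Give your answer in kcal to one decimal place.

eq. 1 as written: -17.9 kcal
eq. 2 reversed and × 2: (-2)·(-44.0) = +88.0 kcal
Combining the equations, ΔH = (-17.9) + (+88.0) = 70.1 kcal

ΔH = 70.1 kcal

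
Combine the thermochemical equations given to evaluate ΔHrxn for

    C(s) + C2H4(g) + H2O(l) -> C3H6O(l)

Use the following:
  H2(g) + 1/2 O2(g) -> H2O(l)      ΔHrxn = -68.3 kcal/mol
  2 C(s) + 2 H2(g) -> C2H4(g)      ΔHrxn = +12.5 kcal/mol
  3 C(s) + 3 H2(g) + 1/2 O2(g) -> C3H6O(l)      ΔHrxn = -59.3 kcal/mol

ΔHrxn = -3.5 kcal/mol

equation 1 reversed (H2O(l) must end up as a reactant): +68.3 kcal/mol
equation 2 reversed (reverse to put C2H4(g) on the reactant side): -12.5 kcal/mol
equation 3 as written (C3H6O(l) already on the product side): -59.3 kcal/mol
Summing the manipulated equations, ΔHrxn = (+68.3) + (-12.5) + (-59.3) = -3.5 kcal/mol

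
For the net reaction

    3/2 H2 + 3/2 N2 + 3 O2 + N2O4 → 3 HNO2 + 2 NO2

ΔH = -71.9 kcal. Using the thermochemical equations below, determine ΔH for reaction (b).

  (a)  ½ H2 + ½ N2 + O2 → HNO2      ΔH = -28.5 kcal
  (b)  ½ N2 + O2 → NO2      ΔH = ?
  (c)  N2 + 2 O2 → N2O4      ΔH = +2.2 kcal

ΔH = 7.9 kcal

(a) × 3 (×3 to match 3 HNO2 in the target): (3)·(-28.5) = -85.5 kcal
(b) × 2 (scale by 2 for the 2 NO2): contributes 2·x
(c) reversed (reverse to put N2O4 on the reactant side): -2.2 kcal
-71.9 = (-85.5) + (-2.2) + 2·x
x = (-71.9 − (-87.7)) / (2) = 7.9 kcal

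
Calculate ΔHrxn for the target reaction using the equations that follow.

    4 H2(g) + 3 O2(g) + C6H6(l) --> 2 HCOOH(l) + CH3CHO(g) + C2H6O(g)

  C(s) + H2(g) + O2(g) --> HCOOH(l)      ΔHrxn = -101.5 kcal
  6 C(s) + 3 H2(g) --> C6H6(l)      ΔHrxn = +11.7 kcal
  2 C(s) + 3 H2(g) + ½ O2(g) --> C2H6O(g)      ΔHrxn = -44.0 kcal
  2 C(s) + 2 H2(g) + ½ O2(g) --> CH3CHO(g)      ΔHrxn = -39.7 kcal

ΔHrxn = -298.4 kcal

equation 1 × 2: (2)·(-101.5) = -203.0 kcal
equation 2 reversed: -11.7 kcal
equation 3 as written: -44.0 kcal
equation 4 as written: -39.7 kcal
ΔHrxn = (2)·(-101.5) + (-1)·(+11.7) + (1)·(-44.0) + (1)·(-39.7) = -298.4 kcal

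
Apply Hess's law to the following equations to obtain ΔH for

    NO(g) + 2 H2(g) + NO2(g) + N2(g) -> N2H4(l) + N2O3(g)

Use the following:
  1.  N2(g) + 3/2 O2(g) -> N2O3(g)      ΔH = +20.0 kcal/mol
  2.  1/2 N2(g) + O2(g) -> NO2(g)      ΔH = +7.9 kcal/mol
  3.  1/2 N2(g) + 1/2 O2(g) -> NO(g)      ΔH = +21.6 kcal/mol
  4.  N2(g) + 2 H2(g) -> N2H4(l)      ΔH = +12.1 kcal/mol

eq. 1 as written (N2O3(g) already on the product side): +20.0 kcal/mol
eq. 2 reversed (reverse to put NO2(g) on the reactant side): -7.9 kcal/mol
eq. 3 reversed (NO(g) must end up as a reactant): -21.6 kcal/mol
eq. 4 as written (N2H4(l) already on the product side): +12.1 kcal/mol
Since enthalpy is a state function, ΔH = (1)·(+20.0) + (-1)·(+7.9) + (-1)·(+21.6) + (1)·(+12.1) = 2.6 kcal/mol

ΔH = 2.6 kcal/mol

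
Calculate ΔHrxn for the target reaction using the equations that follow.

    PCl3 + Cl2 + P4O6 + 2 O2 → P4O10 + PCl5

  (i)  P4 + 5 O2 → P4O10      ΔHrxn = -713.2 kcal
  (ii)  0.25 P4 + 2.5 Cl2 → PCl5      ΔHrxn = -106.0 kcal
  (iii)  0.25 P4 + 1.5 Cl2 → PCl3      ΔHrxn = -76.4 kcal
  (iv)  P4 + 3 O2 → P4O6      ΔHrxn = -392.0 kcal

(i) as written: -713.2 kcal
(ii) as written: -106.0 kcal
(iii) reversed: +76.4 kcal
(iv) reversed: +392.0 kcal
Since enthalpy is a state function, ΔHrxn = (-713.2) + (-106.0) + (+76.4) + (+392.0) = -350.8 kcal

ΔHrxn = -350.8 kcal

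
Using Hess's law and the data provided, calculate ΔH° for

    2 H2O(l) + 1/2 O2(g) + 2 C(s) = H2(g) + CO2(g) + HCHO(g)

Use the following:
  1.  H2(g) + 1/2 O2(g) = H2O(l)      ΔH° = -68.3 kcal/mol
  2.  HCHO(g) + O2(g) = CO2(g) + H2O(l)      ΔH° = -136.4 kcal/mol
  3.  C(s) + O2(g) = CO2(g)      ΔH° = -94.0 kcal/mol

ΔH° = 16.7 kcal/mol

eq. 1 reversed (H2(g) must end up as a product): +68.3 kcal/mol
eq. 2 reversed (reverse to put HCHO(g) on the product side): +136.4 kcal/mol
eq. 3 × 2 (×2 to match 2 C(s) in the target): (2)·(-94.0) = -188.0 kcal/mol
Combining the equations, ΔH° = (-1)·(-68.3) + (-1)·(-136.4) + (2)·(-94.0) = 16.7 kcal/mol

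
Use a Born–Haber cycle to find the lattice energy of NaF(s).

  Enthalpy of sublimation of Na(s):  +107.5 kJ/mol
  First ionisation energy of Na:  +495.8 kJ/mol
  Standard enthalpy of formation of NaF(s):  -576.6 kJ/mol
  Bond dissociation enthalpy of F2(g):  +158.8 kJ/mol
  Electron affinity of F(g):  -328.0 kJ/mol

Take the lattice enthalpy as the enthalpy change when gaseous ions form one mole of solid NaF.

U = -931.3 kJ/mol

ΔHf° = 1·ΔHsub + 1·(ΣIE) + 1/2·D(F2) + 1·EA + U
-576.6 = 1·(+107.5) + 1·(+495.8) + 1/2·(+158.8) + 1·(-328.0) + U
U = -576.6 − (+354.7) = -931.3 kJ/mol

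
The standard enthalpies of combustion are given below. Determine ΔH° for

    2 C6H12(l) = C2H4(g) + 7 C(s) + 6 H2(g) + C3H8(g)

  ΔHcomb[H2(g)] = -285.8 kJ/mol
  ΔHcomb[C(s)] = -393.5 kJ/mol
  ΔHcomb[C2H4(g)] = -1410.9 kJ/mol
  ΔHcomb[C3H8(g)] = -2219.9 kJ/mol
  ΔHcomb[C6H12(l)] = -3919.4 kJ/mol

ΔH° = 261.3 kJ/mol

Using ΔH = Σ nΔHc°(reactants) − Σ nΔHc°(products):
= [2·(-3919.4)] − [1·(-1410.9) + 7·(-393.5) + 6·(-285.8) + 1·(-2219.9)]
= 261.3 kJ/mol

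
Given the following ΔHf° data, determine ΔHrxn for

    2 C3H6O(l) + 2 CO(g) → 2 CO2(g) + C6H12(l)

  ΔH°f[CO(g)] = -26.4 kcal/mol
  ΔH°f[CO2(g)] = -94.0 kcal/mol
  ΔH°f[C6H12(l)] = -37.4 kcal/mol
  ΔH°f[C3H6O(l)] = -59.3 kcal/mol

ΔH°rxn = Σ nΔHf°(products) − Σ nΔHf°(reactants).
Products: 2·(-94.0) + 1·(-37.4) = -225.4
Reactants: 2·(-59.3) + 2·(-26.4) = -171.4
ΔHrxn = (-225.4) − (-171.4) = -54.0 kcal/mol

ΔHrxn = -54.0 kcal/mol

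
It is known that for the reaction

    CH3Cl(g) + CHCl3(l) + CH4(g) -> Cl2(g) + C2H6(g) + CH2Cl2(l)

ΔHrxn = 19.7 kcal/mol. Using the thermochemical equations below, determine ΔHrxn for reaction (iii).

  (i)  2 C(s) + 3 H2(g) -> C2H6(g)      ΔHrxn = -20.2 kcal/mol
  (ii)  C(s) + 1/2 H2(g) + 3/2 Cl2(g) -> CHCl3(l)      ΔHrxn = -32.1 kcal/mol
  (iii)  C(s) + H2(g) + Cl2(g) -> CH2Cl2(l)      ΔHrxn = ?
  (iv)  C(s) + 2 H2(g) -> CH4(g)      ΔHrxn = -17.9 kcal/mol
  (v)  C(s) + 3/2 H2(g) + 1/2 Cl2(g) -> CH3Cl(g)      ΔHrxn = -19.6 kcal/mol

(i) as written: -20.2 kcal/mol
(ii) reversed: +32.1 kcal/mol
(iii) as written: contributes x
(iv) reversed: +17.9 kcal/mol
(v) reversed: +19.6 kcal/mol
+19.7 = (-20.2) + (+32.1) + (+17.9) + (+19.6) + x
x = (+19.7 − (+49.4)) / (1) = -29.7 kcal/mol

ΔHrxn = -29.7 kcal/mol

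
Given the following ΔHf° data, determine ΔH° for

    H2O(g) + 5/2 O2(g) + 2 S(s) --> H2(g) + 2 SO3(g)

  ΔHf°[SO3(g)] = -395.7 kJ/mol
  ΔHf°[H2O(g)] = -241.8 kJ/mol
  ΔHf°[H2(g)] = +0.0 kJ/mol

ΔH°rxn = Σ nΔHf°(products) − Σ nΔHf°(reactants).
Products: 1·(+0.0) + 2·(-395.7) = -791.4
Reactants: 1·(-241.8) + 5/2·(+0.0) + 2·(+0.0) = -241.8
ΔH° = (-791.4) − (-241.8) = -549.6 kJ/mol

ΔH° = -549.6 kJ/mol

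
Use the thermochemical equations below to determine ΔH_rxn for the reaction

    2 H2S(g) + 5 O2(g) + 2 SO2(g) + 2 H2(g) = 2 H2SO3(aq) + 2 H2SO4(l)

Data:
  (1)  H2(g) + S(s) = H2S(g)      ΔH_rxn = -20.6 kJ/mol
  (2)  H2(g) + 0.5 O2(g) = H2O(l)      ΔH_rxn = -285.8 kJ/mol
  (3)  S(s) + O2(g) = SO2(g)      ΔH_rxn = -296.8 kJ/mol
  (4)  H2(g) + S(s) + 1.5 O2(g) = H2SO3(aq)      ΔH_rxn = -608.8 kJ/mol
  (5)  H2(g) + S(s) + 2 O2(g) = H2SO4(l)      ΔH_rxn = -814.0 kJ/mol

(1) reversed and × 2 (H2S(g) must end up as a reactant; scale by 2 for the 2 H2S(g)): (-2)·(-20.6) = +41.2 kJ/mol
(2): not needed (H2O(l) appears nowhere else).
(3) reversed and × 2 (SO2(g) must end up as a reactant; ×2 to match 2 SO2(g) in the target): (-2)·(-296.8) = +593.6 kJ/mol
(4) × 2 (×2 to match 2 H2SO3(aq) in the target): (2)·(-608.8) = -1217.6 kJ/mol
(5) × 2 (scale by 2 for the 2 H2SO4(l)): (2)·(-814.0) = -1628.0 kJ/mol
ΔH_rxn = (+41.2) + (+593.6) + (-1217.6) + (-1628.0) = -2210.8 kJ/mol

ΔH_rxn = -2210.8 kJ/mol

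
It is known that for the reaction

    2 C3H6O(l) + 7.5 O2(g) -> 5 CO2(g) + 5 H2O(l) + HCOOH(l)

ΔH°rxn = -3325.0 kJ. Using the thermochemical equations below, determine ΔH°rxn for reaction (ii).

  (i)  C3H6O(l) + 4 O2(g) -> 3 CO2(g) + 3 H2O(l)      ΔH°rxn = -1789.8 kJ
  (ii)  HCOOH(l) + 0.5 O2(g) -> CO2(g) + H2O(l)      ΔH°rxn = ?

ΔH°rxn = -254.6 kJ

(i) × 2: (2)·(-1789.8) = -3579.6 kJ
(ii) reversed: contributes −x
-3325.0 = (-3579.6) − x
x = (-3325.0 − (-3579.6)) / (-1) = -254.6 kJ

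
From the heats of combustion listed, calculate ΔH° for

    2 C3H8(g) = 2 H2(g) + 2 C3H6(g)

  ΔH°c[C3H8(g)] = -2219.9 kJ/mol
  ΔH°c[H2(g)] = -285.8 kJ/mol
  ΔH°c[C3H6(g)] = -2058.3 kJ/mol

ΔH° = 248.4 kJ/mol

Using ΔH = Σ nΔHc°(reactants) − Σ nΔHc°(products):
= [2·(-2219.9)] − [2·(-285.8) + 2·(-2058.3)]
= 248.4 kJ/mol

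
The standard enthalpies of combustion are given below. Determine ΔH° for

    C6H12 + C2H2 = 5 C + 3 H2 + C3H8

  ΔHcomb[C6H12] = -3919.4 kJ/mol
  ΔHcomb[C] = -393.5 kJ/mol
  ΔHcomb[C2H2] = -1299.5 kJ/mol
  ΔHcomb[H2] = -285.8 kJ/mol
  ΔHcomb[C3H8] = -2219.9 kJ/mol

ΔH° = -174.1 kJ/mol

With combustion enthalpies, reactants minus products:
= [1·(-3919.4) + 1·(-1299.5)] − [5·(-393.5) + 3·(-285.8) + 1·(-2219.9)]
= -174.1 kJ/mol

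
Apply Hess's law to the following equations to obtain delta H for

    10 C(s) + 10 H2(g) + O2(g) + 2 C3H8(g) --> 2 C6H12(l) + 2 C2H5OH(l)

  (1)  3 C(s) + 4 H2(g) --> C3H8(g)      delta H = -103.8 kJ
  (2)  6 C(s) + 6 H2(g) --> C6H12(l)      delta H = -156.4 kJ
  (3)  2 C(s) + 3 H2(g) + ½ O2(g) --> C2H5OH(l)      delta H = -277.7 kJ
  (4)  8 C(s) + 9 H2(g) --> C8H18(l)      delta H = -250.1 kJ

delta H = -660.6 kJ

(1) reversed and × 2: (-2)·(-103.8) = +207.6 kJ
(2) × 2: (2)·(-156.4) = -312.8 kJ
(3) × 2: (2)·(-277.7) = -555.4 kJ
(4): not needed.
Summing the manipulated equations, delta H = (+207.6) + (-312.8) + (-555.4) = -660.6 kJ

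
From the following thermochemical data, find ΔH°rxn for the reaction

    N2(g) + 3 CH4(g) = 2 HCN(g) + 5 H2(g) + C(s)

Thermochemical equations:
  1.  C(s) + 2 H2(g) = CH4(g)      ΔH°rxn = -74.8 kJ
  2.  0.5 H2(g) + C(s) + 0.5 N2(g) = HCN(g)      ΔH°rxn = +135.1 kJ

eq. 1 reversed and × 3: (-3)·(-74.8) = +224.4 kJ
eq. 2 × 2: (2)·(+135.1) = +270.2 kJ
ΔH°rxn = (+224.4) + (+270.2) = 494.6 kJ

ΔH°rxn = 494.6 kJ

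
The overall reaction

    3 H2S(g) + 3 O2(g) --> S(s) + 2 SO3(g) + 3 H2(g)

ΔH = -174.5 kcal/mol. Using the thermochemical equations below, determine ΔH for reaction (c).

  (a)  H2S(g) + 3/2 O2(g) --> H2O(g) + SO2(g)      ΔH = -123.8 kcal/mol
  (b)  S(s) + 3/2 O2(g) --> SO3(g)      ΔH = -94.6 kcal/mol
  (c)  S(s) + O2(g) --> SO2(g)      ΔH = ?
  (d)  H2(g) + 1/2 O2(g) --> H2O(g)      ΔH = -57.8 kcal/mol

(a) × 3: (3)·(-123.8) = -371.4 kcal/mol
(b) × 2: (2)·(-94.6) = -189.2 kcal/mol
(c) reversed and × 3: contributes −3·x
(d) reversed and × 3: (-3)·(-57.8) = +173.4 kcal/mol
-174.5 = (-371.4) + (-189.2) + (+173.4) − 3·x
x = (-174.5 − (-387.2)) / (-3) = -70.9 kcal/mol

ΔH = -70.9 kcal/mol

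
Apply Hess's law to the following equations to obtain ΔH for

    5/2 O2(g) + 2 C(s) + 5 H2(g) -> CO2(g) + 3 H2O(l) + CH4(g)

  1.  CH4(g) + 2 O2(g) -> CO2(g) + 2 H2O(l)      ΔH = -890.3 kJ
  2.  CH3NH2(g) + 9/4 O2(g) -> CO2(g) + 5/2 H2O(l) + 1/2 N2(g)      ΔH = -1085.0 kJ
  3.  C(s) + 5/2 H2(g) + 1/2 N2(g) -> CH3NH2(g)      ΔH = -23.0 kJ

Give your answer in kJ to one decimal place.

eq. 1 reversed (reverse to put CH4(g) on the product side): +890.3 kJ
eq. 2 × 2: (2)·(-1085.0) = -2170.0 kJ
eq. 3 × 2 (scale by 2 for the 2 C(s)): (2)·(-23.0) = -46.0 kJ
ΔH = (+890.3) + (-2170.0) + (-46.0) = -1325.7 kJ

ΔH = -1325.7 kJ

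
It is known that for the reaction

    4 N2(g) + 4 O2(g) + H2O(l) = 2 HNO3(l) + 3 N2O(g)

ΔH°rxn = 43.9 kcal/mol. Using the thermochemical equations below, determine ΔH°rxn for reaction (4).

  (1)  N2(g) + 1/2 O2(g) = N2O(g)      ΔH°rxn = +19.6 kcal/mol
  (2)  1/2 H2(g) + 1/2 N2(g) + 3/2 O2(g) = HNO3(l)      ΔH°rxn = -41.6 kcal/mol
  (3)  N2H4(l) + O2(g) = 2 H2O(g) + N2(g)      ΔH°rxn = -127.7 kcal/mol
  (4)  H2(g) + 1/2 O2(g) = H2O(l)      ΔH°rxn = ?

ΔH°rxn = -68.3 kcal/mol

(1) × 3 (×3 to match 3 N2O(g) in the target): (3)·(+19.6) = +58.8 kcal/mol
(2) × 2 (scale by 2 for the 2 HNO3(l)): (2)·(-41.6) = -83.2 kcal/mol
(3): not needed (H2O(g) appears nowhere else).
(4) reversed (reverse to put H2O(l) on the reactant side): contributes −x
+43.9 = (+58.8) + (-83.2) − x
x = (+43.9 − (-24.4)) / (-1) = -68.3 kcal/mol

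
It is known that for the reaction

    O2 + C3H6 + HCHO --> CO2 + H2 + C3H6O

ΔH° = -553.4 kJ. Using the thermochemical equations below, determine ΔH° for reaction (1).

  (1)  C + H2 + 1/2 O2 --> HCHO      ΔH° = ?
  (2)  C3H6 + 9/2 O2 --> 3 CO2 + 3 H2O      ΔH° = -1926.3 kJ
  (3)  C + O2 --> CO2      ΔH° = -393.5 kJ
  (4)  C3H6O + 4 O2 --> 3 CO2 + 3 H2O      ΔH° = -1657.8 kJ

(1) reversed: contributes −x
(2) as written: -1926.3 kJ
(3) as written: -393.5 kJ
(4) reversed: +1657.8 kJ
-553.4 = (-1926.3) + (-393.5) + (+1657.8) − x
x = (-553.4 − (-662.0)) / (-1) = -108.6 kJ

ΔH° = -108.6 kJ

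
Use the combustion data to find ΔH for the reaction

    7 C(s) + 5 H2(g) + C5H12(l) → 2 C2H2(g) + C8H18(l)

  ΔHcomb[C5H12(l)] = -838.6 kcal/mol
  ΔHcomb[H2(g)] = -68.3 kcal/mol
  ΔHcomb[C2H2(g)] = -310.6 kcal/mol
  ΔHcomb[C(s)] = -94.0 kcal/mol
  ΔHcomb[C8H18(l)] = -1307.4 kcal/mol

ΔH = 90.5 kcal/mol

Using ΔH = Σ nΔHc°(reactants) − Σ nΔHc°(products):
= [7·(-94.0) + 5·(-68.3) + 1·(-838.6)] − [2·(-310.6) + 1·(-1307.4)]
= 90.5 kcal/mol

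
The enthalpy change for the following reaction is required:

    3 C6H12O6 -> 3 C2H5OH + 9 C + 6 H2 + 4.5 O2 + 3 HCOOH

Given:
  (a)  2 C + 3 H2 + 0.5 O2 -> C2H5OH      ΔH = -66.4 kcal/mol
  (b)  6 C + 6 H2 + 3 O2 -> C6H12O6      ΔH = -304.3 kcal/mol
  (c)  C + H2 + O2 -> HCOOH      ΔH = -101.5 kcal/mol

ΔH = 409.2 kcal/mol

(a) × 3: (3)·(-66.4) = -199.2 kcal/mol
(b) reversed and × 3: (-3)·(-304.3) = +912.9 kcal/mol
(c) × 3: (3)·(-101.5) = -304.5 kcal/mol
ΔH = (3)·(-66.4) + (-3)·(-304.3) + (3)·(-101.5) = 409.2 kcal/mol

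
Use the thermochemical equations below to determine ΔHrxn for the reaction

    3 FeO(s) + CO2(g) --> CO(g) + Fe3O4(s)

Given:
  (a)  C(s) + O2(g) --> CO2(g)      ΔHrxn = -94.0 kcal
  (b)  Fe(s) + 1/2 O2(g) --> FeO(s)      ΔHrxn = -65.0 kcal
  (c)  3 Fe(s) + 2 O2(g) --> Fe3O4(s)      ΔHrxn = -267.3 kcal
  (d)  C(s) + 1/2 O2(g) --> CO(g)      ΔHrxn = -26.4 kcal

(a) reversed: +94.0 kcal
(b) reversed and × 3: (-3)·(-65.0) = +195.0 kcal
(c) as written: -267.3 kcal
(d) as written: -26.4 kcal
ΔHrxn = (-1)·(-94.0) + (-3)·(-65.0) + (1)·(-267.3) + (1)·(-26.4) = -4.7 kcal

ΔHrxn = -4.7 kcal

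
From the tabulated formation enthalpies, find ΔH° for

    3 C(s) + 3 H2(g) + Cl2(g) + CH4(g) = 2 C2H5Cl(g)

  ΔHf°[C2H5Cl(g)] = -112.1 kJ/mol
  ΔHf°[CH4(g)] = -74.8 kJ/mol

Products: 2·(-112.1) = -224.2
Reactants: 3·(+0.0) + 3·(+0.0) + 1·(+0.0) + 1·(-74.8) = -74.8
ΔH° = (-224.2) − (-74.8) = -149.4 kJ/mol

ΔH° = -149.4 kJ/mol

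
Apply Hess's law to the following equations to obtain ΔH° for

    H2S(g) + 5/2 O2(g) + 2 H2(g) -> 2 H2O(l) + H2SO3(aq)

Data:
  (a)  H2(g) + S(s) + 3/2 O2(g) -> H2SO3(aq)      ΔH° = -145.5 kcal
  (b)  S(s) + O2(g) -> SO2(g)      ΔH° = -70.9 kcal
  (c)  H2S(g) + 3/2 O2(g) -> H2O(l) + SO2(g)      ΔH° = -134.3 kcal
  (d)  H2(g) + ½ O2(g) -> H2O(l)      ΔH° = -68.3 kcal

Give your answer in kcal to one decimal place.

(a) as written (H2SO3(aq) already on the product side): -145.5 kcal
(b) reversed: +70.9 kcal
(c) as written (H2S(g) already on the reactant side): -134.3 kcal
(d) as written: -68.3 kcal
Combining the equations, ΔH° = (-145.5) + (+70.9) + (-134.3) + (-68.3) = -277.2 kcal

ΔH° = -277.2 kcal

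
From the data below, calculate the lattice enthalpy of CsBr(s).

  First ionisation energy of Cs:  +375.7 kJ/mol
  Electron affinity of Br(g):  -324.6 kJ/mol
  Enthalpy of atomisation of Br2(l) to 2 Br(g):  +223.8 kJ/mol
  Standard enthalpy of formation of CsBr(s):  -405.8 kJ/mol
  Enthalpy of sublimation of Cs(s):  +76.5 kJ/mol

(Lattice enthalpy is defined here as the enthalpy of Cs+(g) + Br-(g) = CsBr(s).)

U = -645.3 kJ/mol

ΔHf° = 1·ΔHsub + 1·(ΣIE) + 1/2·D(Br2) + 1·EA + U
-405.8 = 1·(+76.5) + 1·(+375.7) + 1/2·(+223.8) + 1·(-324.6) + U
U = -405.8 − (+239.5) = -645.3 kJ/mol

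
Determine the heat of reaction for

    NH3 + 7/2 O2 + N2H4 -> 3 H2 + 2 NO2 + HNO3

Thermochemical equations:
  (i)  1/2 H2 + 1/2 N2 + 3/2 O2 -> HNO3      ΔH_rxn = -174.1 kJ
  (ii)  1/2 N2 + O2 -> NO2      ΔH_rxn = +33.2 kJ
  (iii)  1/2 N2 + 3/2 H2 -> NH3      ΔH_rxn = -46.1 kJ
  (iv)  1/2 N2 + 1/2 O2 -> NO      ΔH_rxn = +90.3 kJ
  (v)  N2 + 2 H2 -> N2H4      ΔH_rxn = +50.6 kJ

ΔH_rxn = -112.2 kJ

(i) as written (HNO3 already on the product side): -174.1 kJ
(ii) × 2 (×2 to match 2 NO2 in the target): (2)·(+33.2) = +66.4 kJ
(iii) reversed (reverse to put NH3 on the reactant side): +46.1 kJ
(iv): not needed (NO appears nowhere else).
(v) reversed (N2H4 must end up as a reactant): -50.6 kJ
ΔH_rxn = (-174.1) + (+66.4) + (+46.1) + (-50.6) = -112.2 kJ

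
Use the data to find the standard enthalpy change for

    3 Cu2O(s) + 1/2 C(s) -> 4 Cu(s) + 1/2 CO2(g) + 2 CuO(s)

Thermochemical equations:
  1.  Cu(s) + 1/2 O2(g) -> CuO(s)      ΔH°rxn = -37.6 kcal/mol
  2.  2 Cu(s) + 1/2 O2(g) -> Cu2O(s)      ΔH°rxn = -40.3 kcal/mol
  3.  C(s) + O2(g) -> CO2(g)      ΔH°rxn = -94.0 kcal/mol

ΔH°rxn = -1.3 kcal/mol

eq. 1 × 2 (scale by 2 for the 2 CuO(s)): (2)·(-37.6) = -75.2 kcal/mol
eq. 2 reversed and × 3 (reverse to put Cu2O(s) on the reactant side; ×3 to match 3 Cu2O(s) in the target): (-3)·(-40.3) = +120.9 kcal/mol
eq. 3 × 1/2 (scale by 1/2 for the 1/2 CO2(g)): (1/2)·(-94.0) = -47.0 kcal/mol
Since enthalpy is a state function, ΔH°rxn = (2)·(-37.6) + (-3)·(-40.3) + (1/2)·(-94.0) = -1.3 kcal/mol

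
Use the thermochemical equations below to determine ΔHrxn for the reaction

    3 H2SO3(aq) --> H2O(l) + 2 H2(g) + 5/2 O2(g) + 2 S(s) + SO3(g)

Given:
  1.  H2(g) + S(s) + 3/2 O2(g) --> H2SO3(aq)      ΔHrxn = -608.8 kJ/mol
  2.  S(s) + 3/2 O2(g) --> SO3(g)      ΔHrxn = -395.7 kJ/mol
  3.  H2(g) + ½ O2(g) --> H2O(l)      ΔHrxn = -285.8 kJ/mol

eq. 1 reversed and × 3: (-3)·(-608.8) = +1826.4 kJ/mol
eq. 2 as written: -395.7 kJ/mol
eq. 3 as written: -285.8 kJ/mol
ΔHrxn = (+1826.4) + (-395.7) + (-285.8) = 1144.9 kJ/mol

ΔHrxn = 1144.9 kJ/mol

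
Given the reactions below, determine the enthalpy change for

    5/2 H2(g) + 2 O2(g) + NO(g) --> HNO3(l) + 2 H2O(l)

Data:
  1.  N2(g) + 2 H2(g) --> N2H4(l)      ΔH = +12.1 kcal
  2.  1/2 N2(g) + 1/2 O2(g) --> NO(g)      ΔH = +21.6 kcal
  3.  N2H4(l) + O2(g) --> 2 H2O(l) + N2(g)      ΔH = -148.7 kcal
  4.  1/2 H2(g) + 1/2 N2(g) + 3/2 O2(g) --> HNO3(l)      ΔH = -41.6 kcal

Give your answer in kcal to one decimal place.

ΔH = -199.8 kcal

eq. 1 as written: +12.1 kcal
eq. 2 reversed: -21.6 kcal
eq. 3 as written: -148.7 kcal
eq. 4 as written: -41.6 kcal
ΔH = (1)·(+12.1) + (-1)·(+21.6) + (1)·(-148.7) + (1)·(-41.6) = -199.8 kcal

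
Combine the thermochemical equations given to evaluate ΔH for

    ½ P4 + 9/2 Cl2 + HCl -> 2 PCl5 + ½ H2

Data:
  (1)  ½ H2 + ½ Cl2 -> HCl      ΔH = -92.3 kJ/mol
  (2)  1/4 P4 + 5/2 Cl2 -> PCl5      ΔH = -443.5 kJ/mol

ΔH = -794.7 kJ/mol

(1) reversed: +92.3 kJ/mol
(2) × 2: (2)·(-443.5) = -887.0 kJ/mol
Summing the manipulated equations, ΔH = (+92.3) + (-887.0) = -794.7 kJ/mol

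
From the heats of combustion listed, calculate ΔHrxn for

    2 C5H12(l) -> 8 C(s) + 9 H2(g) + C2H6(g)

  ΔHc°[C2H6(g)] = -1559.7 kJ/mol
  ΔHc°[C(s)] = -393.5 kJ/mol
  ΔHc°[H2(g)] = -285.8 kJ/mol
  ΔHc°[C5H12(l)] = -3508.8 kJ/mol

ΔHrxn = 262.3 kJ/mol

With combustion enthalpies, reactants minus products:
= [2·(-3508.8)] − [8·(-393.5) + 9·(-285.8) + 1·(-1559.7)]
= 262.3 kJ/mol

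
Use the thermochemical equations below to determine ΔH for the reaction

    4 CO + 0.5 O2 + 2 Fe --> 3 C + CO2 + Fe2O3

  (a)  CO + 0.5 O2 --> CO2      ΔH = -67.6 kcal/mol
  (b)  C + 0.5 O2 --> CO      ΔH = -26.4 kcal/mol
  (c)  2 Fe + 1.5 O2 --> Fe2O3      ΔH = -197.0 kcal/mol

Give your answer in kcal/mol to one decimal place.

ΔH = -185.4 kcal/mol

(a) as written: -67.6 kcal/mol
(b) reversed and × 3: (-3)·(-26.4) = +79.2 kcal/mol
(c) as written: -197.0 kcal/mol
By Hess's law, ΔH = (-67.6) + (+79.2) + (-197.0) = -185.4 kcal/mol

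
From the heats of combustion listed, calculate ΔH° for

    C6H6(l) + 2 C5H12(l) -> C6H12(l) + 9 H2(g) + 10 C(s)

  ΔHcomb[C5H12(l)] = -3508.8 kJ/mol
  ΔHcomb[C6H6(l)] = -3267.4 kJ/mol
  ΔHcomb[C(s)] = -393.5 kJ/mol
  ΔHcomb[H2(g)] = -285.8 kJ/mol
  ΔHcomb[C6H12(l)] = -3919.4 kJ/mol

ΔH° = 141.6 kJ/mol

Using ΔH = Σ nΔHc°(reactants) − Σ nΔHc°(products):
= [1·(-3267.4) + 2·(-3508.8)] − [1·(-3919.4) + 9·(-285.8) + 10·(-393.5)]
= 141.6 kJ/mol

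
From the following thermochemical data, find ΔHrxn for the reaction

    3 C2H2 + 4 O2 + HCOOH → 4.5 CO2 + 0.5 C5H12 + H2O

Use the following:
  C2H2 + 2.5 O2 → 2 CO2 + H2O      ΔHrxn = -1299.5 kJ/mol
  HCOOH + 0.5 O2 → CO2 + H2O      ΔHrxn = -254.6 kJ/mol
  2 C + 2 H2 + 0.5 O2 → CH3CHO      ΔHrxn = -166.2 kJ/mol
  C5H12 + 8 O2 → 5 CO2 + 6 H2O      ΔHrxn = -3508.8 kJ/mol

equation 1 × 3 (×3 to match 3 C2H2 in the target): (3)·(-1299.5) = -3898.5 kJ/mol
equation 2 as written (HCOOH already on the reactant side): -254.6 kJ/mol
equation 3: not needed (C appears nowhere else).
equation 4 reversed and × 1/2 (reverse to put C5H12 on the product side; scale by 1/2 for the 1/2 C5H12): (-1/2)·(-3508.8) = +1754.4 kJ/mol
ΔHrxn = (-3898.5) + (-254.6) + (+1754.4) = -2398.7 kJ/mol

ΔHrxn = -2398.7 kJ/mol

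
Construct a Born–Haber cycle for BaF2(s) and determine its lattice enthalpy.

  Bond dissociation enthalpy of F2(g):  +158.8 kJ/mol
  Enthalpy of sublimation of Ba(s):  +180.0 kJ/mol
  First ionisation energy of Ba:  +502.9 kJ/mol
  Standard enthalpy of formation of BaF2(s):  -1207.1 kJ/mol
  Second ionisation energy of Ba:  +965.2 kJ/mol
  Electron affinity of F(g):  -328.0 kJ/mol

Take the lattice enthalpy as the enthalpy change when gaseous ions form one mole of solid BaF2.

U = -2358.0 kJ/mol

ΔHf° = 1·ΔHsub + 1·(ΣIE) + 1·D(F2) + 2·EA + U
-1207.1 = 1·(+180.0) + 1·(+1468.1) + 1·(+158.8) + 2·(-328.0) + U
U = -1207.1 − (+1150.9) = -2358.0 kJ/mol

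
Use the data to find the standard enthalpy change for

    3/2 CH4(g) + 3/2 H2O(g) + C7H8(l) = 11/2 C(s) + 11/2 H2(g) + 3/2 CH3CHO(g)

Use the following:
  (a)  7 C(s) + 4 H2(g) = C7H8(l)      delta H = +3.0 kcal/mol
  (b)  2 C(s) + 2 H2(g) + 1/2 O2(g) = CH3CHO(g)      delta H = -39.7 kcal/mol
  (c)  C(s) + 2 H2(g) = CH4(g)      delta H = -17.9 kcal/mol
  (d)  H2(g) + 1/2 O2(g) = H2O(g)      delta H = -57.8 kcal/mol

delta H = 51.0 kcal/mol

(a) reversed: -3.0 kcal/mol
(b) × 3/2: (3/2)·(-39.7) = -59.55 kcal/mol
(c) reversed and × 3/2: (-3/2)·(-17.9) = +26.85 kcal/mol
(d) reversed and × 3/2: (-3/2)·(-57.8) = +86.7 kcal/mol
Summing the manipulated equations, delta H = (-1)·(+3.0) + (3/2)·(-39.7) + (-3/2)·(-17.9) + (-3/2)·(-57.8) = 51.0 kcal/mol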